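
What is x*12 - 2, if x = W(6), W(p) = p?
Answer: 70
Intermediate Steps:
x = 6
x*12 - 2 = 6*12 - 2 = 72 - 2 = 70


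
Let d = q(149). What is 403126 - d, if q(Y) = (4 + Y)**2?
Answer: 379717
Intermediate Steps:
d = 23409 (d = (4 + 149)**2 = 153**2 = 23409)
403126 - d = 403126 - 1*23409 = 403126 - 23409 = 379717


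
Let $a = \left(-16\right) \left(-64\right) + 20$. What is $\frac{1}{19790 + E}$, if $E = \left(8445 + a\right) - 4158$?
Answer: $\frac{1}{25121} \approx 3.9807 \cdot 10^{-5}$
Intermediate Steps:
$a = 1044$ ($a = 1024 + 20 = 1044$)
$E = 5331$ ($E = \left(8445 + 1044\right) - 4158 = 9489 - 4158 = 5331$)
$\frac{1}{19790 + E} = \frac{1}{19790 + 5331} = \frac{1}{25121}$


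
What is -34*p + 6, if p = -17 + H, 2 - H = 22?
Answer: 1264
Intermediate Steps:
H = -20 (H = 2 - 1*22 = 2 - 22 = -20)
p = -37 (p = -17 - 20 = -37)
-34*p + 6 = -34*(-37) + 6 = 1258 + 6 = 1264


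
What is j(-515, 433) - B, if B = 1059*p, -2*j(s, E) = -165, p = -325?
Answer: 688515/2 ≈ 3.4426e+5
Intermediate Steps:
j(s, E) = 165/2 (j(s, E) = -½*(-165) = 165/2)
B = -344175 (B = 1059*(-325) = -344175)
j(-515, 433) - B = 165/2 - 1*(-344175) = 165/2 + 344175 = 688515/2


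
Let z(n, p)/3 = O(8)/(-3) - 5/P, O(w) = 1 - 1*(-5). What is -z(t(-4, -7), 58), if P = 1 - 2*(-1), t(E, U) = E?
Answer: 11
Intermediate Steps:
P = 3 (P = 1 + 2 = 3)
O(w) = 6 (O(w) = 1 + 5 = 6)
z(n, p) = -11 (z(n, p) = 3*(6/(-3) - 5/3) = 3*(6*(-⅓) - 5*⅓) = 3*(-2 - 5/3) = 3*(-11/3) = -11)
-z(t(-4, -7), 58) = -1*(-11) = 11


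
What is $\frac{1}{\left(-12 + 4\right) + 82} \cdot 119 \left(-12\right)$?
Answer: $- \frac{714}{37} \approx -19.297$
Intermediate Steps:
$\frac{1}{\left(-12 + 4\right) + 82} \cdot 119 \left(-12\right) = \frac{1}{-8 + 82} \cdot 119 \left(-12\right) = \frac{1}{74} \cdot 119 \left(-12\right) = \frac{119}{74} \left(-12\right) = - \frac{714}{37}$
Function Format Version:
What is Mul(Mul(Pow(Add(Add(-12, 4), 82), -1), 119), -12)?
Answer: Rational(-714, 37) ≈ -19.297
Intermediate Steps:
Mul(Mul(Pow(Add(Add(-12, 4), 82), -1), 119), -12) = Mul(Mul(Pow(Add(-8, 82), -1), 119), -12) = Mul(Mul(Pow(74, -1), 119), -12) = Mul(Mul(Rational(1, 74), 119), -12) = Mul(Rational(119, 74), -12) = Rational(-714, 37)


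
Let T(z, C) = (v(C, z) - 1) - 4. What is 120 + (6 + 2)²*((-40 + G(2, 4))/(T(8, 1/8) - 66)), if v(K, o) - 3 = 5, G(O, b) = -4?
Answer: 10376/63 ≈ 164.70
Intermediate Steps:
v(K, o) = 8 (v(K, o) = 3 + 5 = 8)
T(z, C) = 3 (T(z, C) = (8 - 1) - 4 = 7 - 4 = 3)
120 + (6 + 2)²*((-40 + G(2, 4))/(T(8, 1/8) - 66)) = 120 + (6 + 2)²*((-40 - 4)/(3 - 66)) = 120 + 8²*(-44/(-63)) = 120 + 64*(-44*(-1/63)) = 120 + 64*(44/63) = 120 + 2816/63 = 10376/63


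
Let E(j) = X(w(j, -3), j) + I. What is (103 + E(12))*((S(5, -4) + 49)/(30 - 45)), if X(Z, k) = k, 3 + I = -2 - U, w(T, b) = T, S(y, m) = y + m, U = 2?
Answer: -360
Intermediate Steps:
S(y, m) = m + y
I = -7 (I = -3 + (-2 - 1*2) = -3 + (-2 - 2) = -3 - 4 = -7)
E(j) = -7 + j (E(j) = j - 7 = -7 + j)
(103 + E(12))*((S(5, -4) + 49)/(30 - 45)) = (103 + (-7 + 12))*(((-4 + 5) + 49)/(30 - 45)) = (103 + 5)*((1 + 49)/(-15)) = 108*(50*(-1/15)) = 108*(-10/3) = -360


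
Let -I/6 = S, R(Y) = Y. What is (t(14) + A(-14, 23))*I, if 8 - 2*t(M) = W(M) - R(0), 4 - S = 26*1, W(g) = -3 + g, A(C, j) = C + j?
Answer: 990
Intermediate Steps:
S = -22 (S = 4 - 26 = -22)
I = 132 (I = -6*(-22) = 132)
t(M) = 11/2 - M/2 (t(M) = 4 - ((-3 + M) - 1*0)/2 = 4 - ((-3 + M) + 0)/2 = 4 - (-3 + M)/2 = 4 + (3/2 - M/2) = 11/2 - M/2)
(t(14) + A(-14, 23))*I = ((11/2 - ½*14) + (-14 + 23))*132 = ((11/2 - 7) + 9)*132 = (-3/2 + 9)*132 = (15/2)*132 = 990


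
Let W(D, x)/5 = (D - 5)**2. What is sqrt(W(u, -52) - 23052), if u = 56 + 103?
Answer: 2*sqrt(23882) ≈ 309.08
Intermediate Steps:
u = 159
W(D, x) = 5*(-5 + D)**2 (W(D, x) = 5*(D - 5)**2 = 5*(-5 + D)**2)
sqrt(W(u, -52) - 23052) = sqrt(5*(-5 + 159)**2 - 23052) = sqrt(5*154**2 - 23052) = sqrt(5*23716 - 23052) = sqrt(118580 - 23052) = sqrt(95528) = 2*sqrt(23882)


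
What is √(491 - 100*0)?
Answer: √491 ≈ 22.159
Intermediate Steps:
√(491 - 100*0) = √(491 + 0) = √491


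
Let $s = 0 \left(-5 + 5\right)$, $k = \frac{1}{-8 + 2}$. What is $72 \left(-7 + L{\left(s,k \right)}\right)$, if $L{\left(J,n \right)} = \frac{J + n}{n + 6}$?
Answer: $- \frac{17712}{35} \approx -506.06$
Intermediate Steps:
$k = - \frac{1}{6}$ ($k = \frac{1}{-6} = - \frac{1}{6} \approx -0.16667$)
$s = 0$ ($s = 0 \cdot 0 = 0$)
$L{\left(J,n \right)} = \frac{J + n}{6 + n}$
$72 \left(-7 + L{\left(s,k \right)}\right) = 72 \left(-7 + \frac{0 - \frac{1}{6}}{6 - \frac{1}{6}}\right) = 72 \left(-7 + \frac{1}{\frac{35}{6}} \left(- \frac{1}{6}\right)\right) = 72 \left(-7 + \frac{6}{35} \left(- \frac{1}{6}\right)\right) = 72 \left(-7 - \frac{1}{35}\right) = 72 \left(- \frac{246}{35}\right) = - \frac{17712}{35}$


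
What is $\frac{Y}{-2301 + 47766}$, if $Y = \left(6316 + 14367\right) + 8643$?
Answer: $\frac{29326}{45465} \approx 0.64502$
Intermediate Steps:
$Y = 29326$ ($Y = 20683 + 8643 = 29326$)
$\frac{Y}{-2301 + 47766} = \frac{29326}{-2301 + 47766} = \frac{29326}{45465}$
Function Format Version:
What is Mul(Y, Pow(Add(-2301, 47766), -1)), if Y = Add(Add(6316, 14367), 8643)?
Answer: Rational(29326, 45465) ≈ 0.64502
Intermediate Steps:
Y = 29326 (Y = Add(20683, 8643) = 29326)
Mul(Y, Pow(Add(-2301, 47766), -1)) = Mul(29326, Pow(Add(-2301, 47766), -1)) = Mul(29326, Pow(45465, -1)) = Mul(29326, Rational(1, 45465)) = Rational(29326, 45465)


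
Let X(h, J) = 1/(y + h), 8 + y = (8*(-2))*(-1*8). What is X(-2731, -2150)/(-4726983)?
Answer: 1/12342152613 ≈ 8.1023e-11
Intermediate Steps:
y = 120 (y = -8 + (8*(-2))*(-1*8) = -8 - 16*(-8) = -8 + 128 = 120)
X(h, J) = 1/(120 + h)
X(-2731, -2150)/(-4726983) = 1/((120 - 2731)*(-4726983)) = -1/4726983/(-2611) = -1/2611*(-1/4726983) = 1/12342152613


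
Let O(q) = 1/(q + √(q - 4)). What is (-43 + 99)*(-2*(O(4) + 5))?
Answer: -588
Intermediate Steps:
O(q) = 1/(q + √(-4 + q))
(-43 + 99)*(-2*(O(4) + 5)) = (-43 + 99)*(-2*(1/(4 + √(-4 + 4)) + 5)) = 56*(-2*(1/(4 + √0) + 5)) = 56*(-2*(1/(4 + 0) + 5)) = 56*(-2*(1/4 + 5)) = 56*(-2*(¼ + 5)) = 56*(-2*21/4) = 56*(-21/2) = -588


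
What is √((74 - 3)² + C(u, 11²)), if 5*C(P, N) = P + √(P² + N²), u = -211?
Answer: √(124970 + 5*√59162)/5 ≈ 71.045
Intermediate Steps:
C(P, N) = P/5 + √(N² + P²)/5 (C(P, N) = (P + √(P² + N²))/5 = (P + √(N² + P²))/5 = P/5 + √(N² + P²)/5)
√((74 - 3)² + C(u, 11²)) = √((74 - 3)² + ((⅕)*(-211) + √((11²)² + (-211)²)/5)) = √(71² + (-211/5 + √(121² + 44521)/5)) = √(5041 + (-211/5 + √(14641 + 44521)/5)) = √(5041 + (-211/5 + √59162/5)) = √(24994/5 + √59162/5)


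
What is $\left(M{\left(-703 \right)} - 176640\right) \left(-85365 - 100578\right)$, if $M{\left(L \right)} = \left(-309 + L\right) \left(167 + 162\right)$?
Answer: $94754321484$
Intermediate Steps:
$M{\left(L \right)} = -101661 + 329 L$ ($M{\left(L \right)} = \left(-309 + L\right) 329 = -101661 + 329 L$)
$\left(M{\left(-703 \right)} - 176640\right) \left(-85365 - 100578\right) = \left(\left(-101661 + 329 \left(-703\right)\right) - 176640\right) \left(-85365 - 100578\right) = \left(\left(-101661 - 231287\right) - 176640\right) \left(-185943\right) = \left(-332948 - 176640\right) \left(-185943\right) = \left(-509588\right) \left(-185943\right) = 94754321484$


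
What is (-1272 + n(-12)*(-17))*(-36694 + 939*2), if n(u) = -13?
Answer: 36591616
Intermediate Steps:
(-1272 + n(-12)*(-17))*(-36694 + 939*2) = (-1272 - 13*(-17))*(-36694 + 939*2) = (-1272 + 221)*(-36694 + 1878) = -1051*(-34816) = 36591616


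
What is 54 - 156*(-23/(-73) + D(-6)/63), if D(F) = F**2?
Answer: -43074/511 ≈ -84.294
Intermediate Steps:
54 - 156*(-23/(-73) + D(-6)/63) = 54 - 156*(-23/(-73) + (-6)**2/63) = 54 - 156*(-23*(-1/73) + 36*(1/63)) = 54 - 156*(23/73 + 4/7) = 54 - 156*453/511 = 54 - 70668/511 = -43074/511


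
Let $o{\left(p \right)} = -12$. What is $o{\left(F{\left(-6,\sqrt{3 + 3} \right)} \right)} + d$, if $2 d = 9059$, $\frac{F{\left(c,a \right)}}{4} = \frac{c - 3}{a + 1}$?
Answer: $\frac{9035}{2} \approx 4517.5$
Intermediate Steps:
$F{\left(c,a \right)} = \frac{4 \left(-3 + c\right)}{1 + a}$ ($F{\left(c,a \right)} = 4 \frac{c - 3}{a + 1} = 4 \frac{-3 + c}{1 + a} = \frac{4 \left(-3 + c\right)}{1 + a}$)
$d = \frac{9059}{2}$ ($d = \frac{1}{2} \cdot 9059 = \frac{9059}{2} \approx 4529.5$)
$o{\left(F{\left(-6,\sqrt{3 + 3} \right)} \right)} + d = -12 + \frac{9059}{2} = \frac{9035}{2}$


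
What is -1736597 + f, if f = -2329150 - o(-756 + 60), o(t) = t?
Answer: -4065051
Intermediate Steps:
f = -2328454 (f = -2329150 - (-756 + 60) = -2329150 - 1*(-696) = -2329150 + 696 = -2328454)
-1736597 + f = -1736597 - 2328454 = -4065051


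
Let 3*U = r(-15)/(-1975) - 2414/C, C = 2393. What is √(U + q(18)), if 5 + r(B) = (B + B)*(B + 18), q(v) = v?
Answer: √142167012457035/2835705 ≈ 4.2047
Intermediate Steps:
r(B) = -5 + 2*B*(18 + B) (r(B) = -5 + (B + B)*(B + 18) = -5 + (2*B)*(18 + B) = -5 + 2*B*(18 + B))
U = -908063/2835705 (U = ((-5 + 2*(-15)² + 36*(-15))/(-1975) - 2414/2393)/3 = ((-5 + 2*225 - 540)*(-1/1975) - 2414*1/2393)/3 = ((-5 + 450 - 540)*(-1/1975) - 2414/2393)/3 = (-95*(-1/1975) - 2414/2393)/3 = (19/395 - 2414/2393)/3 = (⅓)*(-908063/945235) = -908063/2835705 ≈ -0.32022)
√(U + q(18)) = √(-908063/2835705 + 18) = √(50134627/2835705) = √142167012457035/2835705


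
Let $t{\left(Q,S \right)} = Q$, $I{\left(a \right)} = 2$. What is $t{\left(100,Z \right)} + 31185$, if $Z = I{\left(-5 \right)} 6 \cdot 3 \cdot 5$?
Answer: $31285$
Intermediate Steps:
$Z = 180$ ($Z = 2 \cdot 6 \cdot 3 \cdot 5 = 2 \cdot 18 \cdot 5 = 36 \cdot 5 = 180$)
$t{\left(100,Z \right)} + 31185 = 100 + 31185 = 31285$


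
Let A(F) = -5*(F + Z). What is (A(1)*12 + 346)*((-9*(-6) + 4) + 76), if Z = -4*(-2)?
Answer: -25996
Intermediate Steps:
Z = 8
A(F) = -40 - 5*F (A(F) = -5*(F + 8) = -5*(8 + F) = -40 - 5*F)
(A(1)*12 + 346)*((-9*(-6) + 4) + 76) = ((-40 - 5*1)*12 + 346)*((-9*(-6) + 4) + 76) = ((-40 - 5)*12 + 346)*((54 + 4) + 76) = (-45*12 + 346)*(58 + 76) = (-540 + 346)*134 = -194*134 = -25996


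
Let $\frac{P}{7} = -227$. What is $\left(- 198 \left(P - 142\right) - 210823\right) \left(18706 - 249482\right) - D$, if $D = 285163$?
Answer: $-30443101203$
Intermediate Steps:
$P = -1589$ ($P = 7 \left(-227\right) = -1589$)
$\left(- 198 \left(P - 142\right) - 210823\right) \left(18706 - 249482\right) - D = \left(- 198 \left(-1589 - 142\right) - 210823\right) \left(18706 - 249482\right) - 285163 = \left(\left(-198\right) \left(-1731\right) - 210823\right) \left(-230776\right) - 285163 = \left(342738 - 210823\right) \left(-230776\right) - 285163 = 131915 \left(-230776\right) - 285163 = -30442816040 - 285163 = -30443101203$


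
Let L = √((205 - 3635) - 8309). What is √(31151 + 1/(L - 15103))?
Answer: √((470473552 - 31151*I*√11739)/(15103 - I*√11739)) ≈ 176.5 - 0.e-9*I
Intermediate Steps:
L = I*√11739 (L = √(-3430 - 8309) = √(-11739) = I*√11739 ≈ 108.35*I)
√(31151 + 1/(L - 15103)) = √(31151 + 1/(I*√11739 - 15103)) = √(31151 + 1/(-15103 + I*√11739))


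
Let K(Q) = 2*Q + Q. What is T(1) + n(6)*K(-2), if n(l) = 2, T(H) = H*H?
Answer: -11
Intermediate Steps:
T(H) = H²
K(Q) = 3*Q
T(1) + n(6)*K(-2) = 1² + 2*(3*(-2)) = 1 + 2*(-6) = 1 - 12 = -11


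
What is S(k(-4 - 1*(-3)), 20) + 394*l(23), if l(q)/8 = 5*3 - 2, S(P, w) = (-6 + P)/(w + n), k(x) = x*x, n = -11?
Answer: 368779/9 ≈ 40975.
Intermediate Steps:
k(x) = x²
S(P, w) = (-6 + P)/(-11 + w) (S(P, w) = (-6 + P)/(w - 11) = (-6 + P)/(-11 + w))
l(q) = 104 (l(q) = 8*(5*3 - 2) = 8*(15 - 2) = 8*13 = 104)
S(k(-4 - 1*(-3)), 20) + 394*l(23) = (-6 + (-4 - 1*(-3))²)/(-11 + 20) + 394*104 = (-6 + (-4 + 3)²)/9 + 40976 = (-6 + (-1)²)/9 + 40976 = (-6 + 1)/9 + 40976 = (⅑)*(-5) + 40976 = -5/9 + 40976 = 368779/9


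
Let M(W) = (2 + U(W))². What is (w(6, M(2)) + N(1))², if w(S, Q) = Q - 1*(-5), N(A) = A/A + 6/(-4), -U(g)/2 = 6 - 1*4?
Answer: 289/4 ≈ 72.250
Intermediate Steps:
U(g) = -4 (U(g) = -2*(6 - 1*4) = -2*(6 - 4) = -2*2 = -4)
N(A) = -½ (N(A) = 1 + 6*(-¼) = 1 - 3/2 = -½)
M(W) = 4 (M(W) = (2 - 4)² = (-2)² = 4)
w(S, Q) = 5 + Q (w(S, Q) = Q + 5 = 5 + Q)
(w(6, M(2)) + N(1))² = ((5 + 4) - ½)² = (9 - ½)² = (17/2)² = 289/4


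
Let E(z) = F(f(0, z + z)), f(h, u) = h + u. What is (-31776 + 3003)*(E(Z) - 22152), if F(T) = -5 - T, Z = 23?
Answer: 638846919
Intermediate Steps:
E(z) = -5 - 2*z (E(z) = -5 - (0 + (z + z)) = -5 - (0 + 2*z) = -5 - 2*z)
(-31776 + 3003)*(E(Z) - 22152) = (-31776 + 3003)*((-5 - 2*23) - 22152) = -28773*((-5 - 46) - 22152) = -28773*(-51 - 22152) = -28773*(-22203) = 638846919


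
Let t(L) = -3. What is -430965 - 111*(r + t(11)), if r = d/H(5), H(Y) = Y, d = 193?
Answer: -2174583/5 ≈ -4.3492e+5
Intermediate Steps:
r = 193/5 ≈ 38.600
-430965 - 111*(r + t(11)) = -430965 - 111*(193/5 - 3) = -430965 - 111*178/5 = -430965 - 1*19758/5 = -430965 - 19758/5 = -2174583/5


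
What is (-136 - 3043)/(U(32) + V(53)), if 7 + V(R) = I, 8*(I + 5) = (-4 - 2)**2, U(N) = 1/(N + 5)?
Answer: 235246/553 ≈ 425.40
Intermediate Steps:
U(N) = 1/(5 + N)
I = -1/2 (I = -5 + (-4 - 2)**2/8 = -5 + (1/8)*(-6)**2 = -5 + (1/8)*36 = -5 + 9/2 = -1/2 ≈ -0.50000)
V(R) = -15/2 (V(R) = -7 - 1/2 = -15/2)
(-136 - 3043)/(U(32) + V(53)) = (-136 - 3043)/(1/(5 + 32) - 15/2) = -3179/(1/37 - 15/2) = -3179/(-553/74) = -3179*(-74/553) = 235246/553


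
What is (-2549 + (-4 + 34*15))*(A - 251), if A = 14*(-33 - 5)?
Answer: 1599669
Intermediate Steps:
A = -532 (A = 14*(-38) = -532)
(-2549 + (-4 + 34*15))*(A - 251) = (-2549 + (-4 + 34*15))*(-532 - 251) = (-2549 + (-4 + 510))*(-783) = (-2549 + 506)*(-783) = -2043*(-783) = 1599669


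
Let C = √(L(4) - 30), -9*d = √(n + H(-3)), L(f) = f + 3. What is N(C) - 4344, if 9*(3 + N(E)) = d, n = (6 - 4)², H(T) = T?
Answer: -352108/81 ≈ -4347.0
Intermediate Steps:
n = 4 (n = 2² = 4)
L(f) = 3 + f
d = -⅑ (d = -√(4 - 3)/9 = -√1/9 = -⅑*1 = -⅑ ≈ -0.11111)
C = I*√23 (C = √((3 + 4) - 30) = √(7 - 30) = √(-23) = I*√23 ≈ 4.7958*I)
N(E) = -244/81 (N(E) = -3 + (⅑)*(-⅑) = -3 - 1/81 = -244/81)
N(C) - 4344 = -244/81 - 4344 = -352108/81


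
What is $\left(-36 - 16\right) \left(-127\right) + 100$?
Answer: $6704$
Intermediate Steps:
$\left(-36 - 16\right) \left(-127\right) + 100 = \left(-52\right) \left(-127\right) + 100 = 6604 + 100 = 6704$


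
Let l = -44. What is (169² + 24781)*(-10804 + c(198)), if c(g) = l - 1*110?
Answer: -584521636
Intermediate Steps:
c(g) = -154 (c(g) = -44 - 1*110 = -44 - 110 = -154)
(169² + 24781)*(-10804 + c(198)) = (169² + 24781)*(-10804 - 154) = (28561 + 24781)*(-10958) = 53342*(-10958) = -584521636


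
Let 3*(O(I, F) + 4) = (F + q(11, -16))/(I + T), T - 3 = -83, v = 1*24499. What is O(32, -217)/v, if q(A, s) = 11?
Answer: -185/1763928 ≈ -0.00010488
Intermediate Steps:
v = 24499
T = -80 (T = 3 - 83 = -80)
O(I, F) = -4 + (11 + F)/(3*(-80 + I)) (O(I, F) = -4 + ((F + 11)/(I - 80))/3 = -4 + ((11 + F)/(-80 + I))/3 = -4 + (11 + F)/(3*(-80 + I)))
O(32, -217)/v = ((971 - 217 - 12*32)/(3*(-80 + 32)))/24499 = ((1/3)*(971 - 217 - 384)/(-48))*(1/24499) = ((1/3)*(-1/48)*370)*(1/24499) = -185/72*1/24499 = -185/1763928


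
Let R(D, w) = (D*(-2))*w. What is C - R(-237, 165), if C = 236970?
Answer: 158760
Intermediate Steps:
R(D, w) = -2*D*w (R(D, w) = (-2*D)*w = -2*D*w)
C - R(-237, 165) = 236970 - (-2)*(-237)*165 = 236970 - 1*78210 = 236970 - 78210 = 158760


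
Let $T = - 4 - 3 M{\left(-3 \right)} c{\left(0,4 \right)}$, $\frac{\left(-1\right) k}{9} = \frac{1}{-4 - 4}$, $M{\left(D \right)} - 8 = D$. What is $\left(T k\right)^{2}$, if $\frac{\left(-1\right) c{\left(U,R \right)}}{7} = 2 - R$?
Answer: $893025$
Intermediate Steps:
$M{\left(D \right)} = 8 + D$
$k = \frac{9}{8}$ ($k = - \frac{9}{-4 - 4} = - \frac{9}{-8} = \left(-9\right) \left(- \frac{1}{8}\right) = \frac{9}{8} \approx 1.125$)
$c{\left(U,R \right)} = -14 + 7 R$ ($c{\left(U,R \right)} = - 7 \left(2 - R\right) = -14 + 7 R$)
$T = 840$ ($T = - 4 - 3 \left(8 - 3\right) \left(-14 + 7 \cdot 4\right) = - 4 \left(-3\right) 5 \left(-14 + 28\right) = - 4 \left(\left(-15\right) 14\right) = \left(-4\right) \left(-210\right) = 840$)
$\left(T k\right)^{2} = \left(840 \cdot \frac{9}{8}\right)^{2} = 945^{2} = 893025$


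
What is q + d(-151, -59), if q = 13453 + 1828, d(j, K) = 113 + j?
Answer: 15243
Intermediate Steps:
q = 15281
q + d(-151, -59) = 15281 + (113 - 151) = 15281 - 38 = 15243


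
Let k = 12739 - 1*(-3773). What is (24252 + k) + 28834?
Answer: 69598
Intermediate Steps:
k = 16512 (k = 12739 + 3773 = 16512)
(24252 + k) + 28834 = (24252 + 16512) + 28834 = 40764 + 28834 = 69598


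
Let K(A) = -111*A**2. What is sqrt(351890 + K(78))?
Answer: I*sqrt(323434) ≈ 568.71*I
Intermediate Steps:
sqrt(351890 + K(78)) = sqrt(351890 - 111*78**2) = sqrt(351890 - 111*6084) = sqrt(351890 - 675324) = sqrt(-323434) = I*sqrt(323434)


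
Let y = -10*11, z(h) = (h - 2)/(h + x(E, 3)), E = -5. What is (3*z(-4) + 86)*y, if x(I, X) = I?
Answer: -9680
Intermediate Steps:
z(h) = (-2 + h)/(-5 + h) (z(h) = (h - 2)/(h - 5) = (-2 + h)/(-5 + h))
y = -110
(3*z(-4) + 86)*y = (3*((-2 - 4)/(-5 - 4)) + 86)*(-110) = (3*(-6/(-9)) + 86)*(-110) = (3*(-⅑*(-6)) + 86)*(-110) = (3*(⅔) + 86)*(-110) = (2 + 86)*(-110) = 88*(-110) = -9680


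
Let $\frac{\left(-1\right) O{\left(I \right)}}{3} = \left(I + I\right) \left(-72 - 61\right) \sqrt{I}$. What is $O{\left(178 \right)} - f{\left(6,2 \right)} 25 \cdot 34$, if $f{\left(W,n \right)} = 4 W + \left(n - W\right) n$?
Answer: $-13600 + 142044 \sqrt{178} \approx 1.8815 \cdot 10^{6}$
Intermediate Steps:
$f{\left(W,n \right)} = 4 W + n \left(n - W\right)$
$O{\left(I \right)} = 798 I^{\frac{3}{2}}$ ($O{\left(I \right)} = - 3 \left(I + I\right) \left(-72 - 61\right) \sqrt{I} = - 3 \cdot 2 I \left(-133\right) \sqrt{I} = - 3 - 266 I \sqrt{I} = - 3 \left(- 266 I^{\frac{3}{2}}\right) = 798 I^{\frac{3}{2}}$)
$O{\left(178 \right)} - f{\left(6,2 \right)} 25 \cdot 34 = 798 \cdot 178^{\frac{3}{2}} - \left(2^{2} + 4 \cdot 6 - 6 \cdot 2\right) 25 \cdot 34 = 798 \cdot 178 \sqrt{178} - \left(4 + 24 - 12\right) 25 \cdot 34 = 142044 \sqrt{178} - 16 \cdot 25 \cdot 34 = 142044 \sqrt{178} - 400 \cdot 34 = 142044 \sqrt{178} - 13600 = -13600 + 142044 \sqrt{178}$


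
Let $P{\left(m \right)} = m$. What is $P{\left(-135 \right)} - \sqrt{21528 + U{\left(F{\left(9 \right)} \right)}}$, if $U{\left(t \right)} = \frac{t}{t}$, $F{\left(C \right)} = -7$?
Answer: $-135 - \sqrt{21529} \approx -281.73$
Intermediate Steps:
$U{\left(t \right)} = 1$
$P{\left(-135 \right)} - \sqrt{21528 + U{\left(F{\left(9 \right)} \right)}} = -135 - \sqrt{21528 + 1} = -135 - \sqrt{21529}$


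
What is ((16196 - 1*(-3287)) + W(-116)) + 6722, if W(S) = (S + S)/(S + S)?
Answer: 26206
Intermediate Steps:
W(S) = 1 (W(S) = (2*S)/((2*S)) = (2*S)*(1/(2*S)) = 1)
((16196 - 1*(-3287)) + W(-116)) + 6722 = ((16196 - 1*(-3287)) + 1) + 6722 = ((16196 + 3287) + 1) + 6722 = (19483 + 1) + 6722 = 19484 + 6722 = 26206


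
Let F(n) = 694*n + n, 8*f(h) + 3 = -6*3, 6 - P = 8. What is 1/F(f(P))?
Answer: -8/14595 ≈ -0.00054813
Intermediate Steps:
P = -2 (P = 6 - 1*8 = 6 - 8 = -2)
f(h) = -21/8 (f(h) = -3/8 + (-6*3)/8 = -3/8 + (⅛)*(-18) = -3/8 - 9/4 = -21/8)
F(n) = 695*n
1/F(f(P)) = 1/(695*(-21/8)) = 1/(-14595/8) = -8/14595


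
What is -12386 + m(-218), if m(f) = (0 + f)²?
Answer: 35138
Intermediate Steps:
m(f) = f²
-12386 + m(-218) = -12386 + (-218)² = -12386 + 47524 = 35138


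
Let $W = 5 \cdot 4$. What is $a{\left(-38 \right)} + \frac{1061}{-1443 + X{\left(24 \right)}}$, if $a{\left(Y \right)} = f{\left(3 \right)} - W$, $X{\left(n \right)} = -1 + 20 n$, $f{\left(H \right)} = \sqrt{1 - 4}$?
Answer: $- \frac{20341}{964} + i \sqrt{3} \approx -21.101 + 1.732 i$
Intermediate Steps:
$f{\left(H \right)} = i \sqrt{3}$ ($f{\left(H \right)} = \sqrt{-3} = i \sqrt{3}$)
$W = 20$
$a{\left(Y \right)} = -20 + i \sqrt{3}$ ($a{\left(Y \right)} = i \sqrt{3} - 20 = -20 + i \sqrt{3}$)
$a{\left(-38 \right)} + \frac{1061}{-1443 + X{\left(24 \right)}} = \left(-20 + i \sqrt{3}\right) + \frac{1061}{-1443 + \left(-1 + 20 \cdot 24\right)} = \left(-20 + i \sqrt{3}\right) + \frac{1061}{-1443 + \left(-1 + 480\right)} = \left(-20 + i \sqrt{3}\right) + \frac{1061}{-1443 + 479} = \left(-20 + i \sqrt{3}\right) + \frac{1061}{-964} = \left(-20 + i \sqrt{3}\right) + 1061 \left(- \frac{1}{964}\right) = \left(-20 + i \sqrt{3}\right) - \frac{1061}{964} = - \frac{20341}{964} + i \sqrt{3}$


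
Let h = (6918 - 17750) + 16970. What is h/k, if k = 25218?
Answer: 341/1401 ≈ 0.24340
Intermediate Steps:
h = 6138 (h = -10832 + 16970 = 6138)
h/k = 6138/25218 = 6138*(1/25218) = 341/1401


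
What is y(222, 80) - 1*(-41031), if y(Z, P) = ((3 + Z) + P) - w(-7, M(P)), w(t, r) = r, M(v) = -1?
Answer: 41337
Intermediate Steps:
y(Z, P) = 4 + P + Z (y(Z, P) = ((3 + Z) + P) - 1*(-1) = (3 + P + Z) + 1 = 4 + P + Z)
y(222, 80) - 1*(-41031) = (4 + 80 + 222) - 1*(-41031) = 306 + 41031 = 41337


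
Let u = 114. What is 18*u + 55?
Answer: 2107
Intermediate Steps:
18*u + 55 = 18*114 + 55 = 2052 + 55 = 2107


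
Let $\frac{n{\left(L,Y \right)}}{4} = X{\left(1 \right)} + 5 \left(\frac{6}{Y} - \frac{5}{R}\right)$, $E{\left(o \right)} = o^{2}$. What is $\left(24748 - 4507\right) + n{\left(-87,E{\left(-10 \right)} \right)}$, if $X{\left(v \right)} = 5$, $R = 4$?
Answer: $\frac{101186}{5} \approx 20237.0$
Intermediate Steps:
$n{\left(L,Y \right)} = -5 + \frac{120}{Y}$ ($n{\left(L,Y \right)} = 4 \left(5 + 5 \left(\frac{6}{Y} - \frac{5}{4}\right)\right) = 4 \left(5 + 5 \left(- \frac{5}{4} + \frac{6}{Y}\right)\right) = 4 \left(5 - \left(\frac{25}{4} - \frac{30}{Y}\right)\right) = 4 \left(- \frac{5}{4} + \frac{30}{Y}\right) = -5 + \frac{120}{Y}$)
$\left(24748 - 4507\right) + n{\left(-87,E{\left(-10 \right)} \right)} = \left(24748 - 4507\right) - \left(5 - \frac{120}{\left(-10\right)^{2}}\right) = 20241 - \left(5 - \frac{120}{100}\right) = 20241 + \left(-5 + 120 \cdot \frac{1}{100}\right) = 20241 + \left(-5 + \frac{6}{5}\right) = 20241 - \frac{19}{5} = \frac{101186}{5}$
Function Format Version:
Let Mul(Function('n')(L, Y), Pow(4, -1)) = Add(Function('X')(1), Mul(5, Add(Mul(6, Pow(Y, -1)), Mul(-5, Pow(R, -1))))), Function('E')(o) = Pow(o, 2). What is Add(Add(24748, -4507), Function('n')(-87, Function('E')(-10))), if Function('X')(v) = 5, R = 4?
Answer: Rational(101186, 5) ≈ 20237.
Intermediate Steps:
Function('n')(L, Y) = Add(-5, Mul(120, Pow(Y, -1))) (Function('n')(L, Y) = Mul(4, Add(5, Mul(5, Add(Mul(6, Pow(Y, -1)), Mul(-5, Pow(4, -1)))))) = Mul(4, Add(5, Mul(5, Add(Mul(6, Pow(Y, -1)), Mul(-5, Rational(1, 4)))))) = Mul(4, Add(5, Mul(5, Add(Mul(6, Pow(Y, -1)), Rational(-5, 4))))) = Mul(4, Add(5, Mul(5, Add(Rational(-5, 4), Mul(6, Pow(Y, -1)))))) = Mul(4, Add(5, Add(Rational(-25, 4), Mul(30, Pow(Y, -1))))) = Mul(4, Add(Rational(-5, 4), Mul(30, Pow(Y, -1)))) = Add(-5, Mul(120, Pow(Y, -1))))
Add(Add(24748, -4507), Function('n')(-87, Function('E')(-10))) = Add(Add(24748, -4507), Add(-5, Mul(120, Pow(Pow(-10, 2), -1)))) = Add(20241, Add(-5, Mul(120, Pow(100, -1)))) = Add(20241, Add(-5, Mul(120, Rational(1, 100)))) = Add(20241, Add(-5, Rational(6, 5))) = Add(20241, Rational(-19, 5)) = Rational(101186, 5)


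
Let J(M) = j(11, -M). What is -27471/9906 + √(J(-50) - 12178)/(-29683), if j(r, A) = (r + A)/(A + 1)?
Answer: -9157/3302 - I*√31671867/1513833 ≈ -2.7732 - 0.0037176*I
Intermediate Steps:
j(r, A) = (A + r)/(1 + A)
J(M) = (11 - M)/(1 - M) (J(M) = (-M + 11)/(1 - M) = (11 - M)/(1 - M))
-27471/9906 + √(J(-50) - 12178)/(-29683) = -27471/9906 + √((-11 - 50)/(-1 - 50) - 12178)/(-29683) = -27471*1/9906 + √(-61/(-51) - 12178)*(-1/29683) = -9157/3302 + √(-1/51*(-61) - 12178)*(-1/29683) = -9157/3302 + √(61/51 - 12178)*(-1/29683) = -9157/3302 + √(-621017/51)*(-1/29683) = -9157/3302 + (I*√31671867/51)*(-1/29683) = -9157/3302 - I*√31671867/1513833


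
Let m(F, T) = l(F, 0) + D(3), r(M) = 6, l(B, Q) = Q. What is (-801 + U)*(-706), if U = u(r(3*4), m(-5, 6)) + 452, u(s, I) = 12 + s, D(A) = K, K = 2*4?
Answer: 233686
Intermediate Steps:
K = 8
D(A) = 8
m(F, T) = 8 (m(F, T) = 0 + 8 = 8)
U = 470 (U = (12 + 6) + 452 = 18 + 452 = 470)
(-801 + U)*(-706) = (-801 + 470)*(-706) = -331*(-706) = 233686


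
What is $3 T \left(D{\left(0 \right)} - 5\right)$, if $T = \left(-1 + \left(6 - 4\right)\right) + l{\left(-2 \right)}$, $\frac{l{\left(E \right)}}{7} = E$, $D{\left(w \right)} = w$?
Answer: $195$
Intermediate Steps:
$l{\left(E \right)} = 7 E$
$T = -13$ ($T = \left(-1 + \left(6 - 4\right)\right) + 7 \left(-2\right) = \left(-1 + \left(6 - 4\right)\right) - 14 = \left(-1 + 2\right) - 14 = 1 - 14 = -13$)
$3 T \left(D{\left(0 \right)} - 5\right) = 3 \left(-13\right) \left(0 - 5\right) = \left(-39\right) \left(-5\right) = 195$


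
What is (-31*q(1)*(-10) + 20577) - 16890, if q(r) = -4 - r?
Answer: 2137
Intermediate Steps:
(-31*q(1)*(-10) + 20577) - 16890 = (-31*(-4 - 1*1)*(-10) + 20577) - 16890 = (-31*(-4 - 1)*(-10) + 20577) - 16890 = (-31*(-5)*(-10) + 20577) - 16890 = (155*(-10) + 20577) - 16890 = (-1550 + 20577) - 16890 = 19027 - 16890 = 2137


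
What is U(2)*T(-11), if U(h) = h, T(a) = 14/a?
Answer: -28/11 ≈ -2.5455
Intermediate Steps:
U(2)*T(-11) = 2*(14/(-11)) = 2*(14*(-1/11)) = 2*(-14/11) = -28/11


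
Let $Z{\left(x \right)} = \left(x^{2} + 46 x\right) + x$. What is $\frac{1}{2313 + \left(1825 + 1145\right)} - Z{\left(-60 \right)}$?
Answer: $- \frac{4120739}{5283} \approx -780.0$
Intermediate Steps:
$Z{\left(x \right)} = x^{2} + 47 x$
$\frac{1}{2313 + \left(1825 + 1145\right)} - Z{\left(-60 \right)} = \frac{1}{2313 + \left(1825 + 1145\right)} - - 60 \left(47 - 60\right) = \frac{1}{2313 + 2970} - \left(-60\right) \left(-13\right) = \frac{1}{5283} - 780 = - \frac{4120739}{5283}$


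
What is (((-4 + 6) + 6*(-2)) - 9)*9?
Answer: -171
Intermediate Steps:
(((-4 + 6) + 6*(-2)) - 9)*9 = ((2 - 12) - 9)*9 = (-10 - 9)*9 = -19*9 = -171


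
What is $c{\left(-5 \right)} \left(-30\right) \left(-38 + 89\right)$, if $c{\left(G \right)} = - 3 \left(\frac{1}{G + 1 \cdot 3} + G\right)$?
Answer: $-25245$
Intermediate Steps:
$c{\left(G \right)} = - 3 G - \frac{3}{3 + G}$ ($c{\left(G \right)} = - 3 \left(\frac{1}{G + 3} + G\right) = - 3 \left(\frac{1}{3 + G} + G\right) = - 3 \left(G + \frac{1}{3 + G}\right) = - 3 G - \frac{3}{3 + G}$)
$c{\left(-5 \right)} \left(-30\right) \left(-38 + 89\right) = \frac{3 \left(-1 - \left(-5\right)^{2} - -15\right)}{3 - 5} \left(-30\right) \left(-38 + 89\right) = \frac{3 \left(-1 - 25 + 15\right)}{-2} \left(-30\right) 51 = 3 \left(- \frac{1}{2}\right) \left(-1 - 25 + 15\right) \left(-30\right) 51 = 3 \left(- \frac{1}{2}\right) \left(-11\right) \left(-30\right) 51 = \frac{33}{2} \left(-30\right) 51 = \left(-495\right) 51 = -25245$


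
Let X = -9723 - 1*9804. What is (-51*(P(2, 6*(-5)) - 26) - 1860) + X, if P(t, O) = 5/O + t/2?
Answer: -40207/2 ≈ -20104.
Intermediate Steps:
P(t, O) = t/2 + 5/O (P(t, O) = 5/O + t*(½) = 5/O + t/2 = t/2 + 5/O)
X = -19527 (X = -9723 - 9804 = -19527)
(-51*(P(2, 6*(-5)) - 26) - 1860) + X = (-51*(((½)*2 + 5/((6*(-5)))) - 26) - 1860) - 19527 = (-51*((1 + 5/(-30)) - 26) - 1860) - 19527 = (-51*((1 + 5*(-1/30)) - 26) - 1860) - 19527 = (-51*((1 - ⅙) - 26) - 1860) - 19527 = (-51*(⅚ - 26) - 1860) - 19527 = (-51*(-151/6) - 1860) - 19527 = (2567/2 - 1860) - 19527 = -1153/2 - 19527 = -40207/2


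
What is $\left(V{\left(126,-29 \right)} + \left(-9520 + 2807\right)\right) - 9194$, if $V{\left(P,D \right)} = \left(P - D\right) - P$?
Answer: $-15878$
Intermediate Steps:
$V{\left(P,D \right)} = - D$
$\left(V{\left(126,-29 \right)} + \left(-9520 + 2807\right)\right) - 9194 = \left(\left(-1\right) \left(-29\right) + \left(-9520 + 2807\right)\right) - 9194 = \left(29 - 6713\right) - 9194 = -6684 - 9194 = -15878$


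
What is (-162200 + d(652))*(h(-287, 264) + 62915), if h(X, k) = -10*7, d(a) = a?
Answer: -10152484060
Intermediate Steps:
h(X, k) = -70
(-162200 + d(652))*(h(-287, 264) + 62915) = (-162200 + 652)*(-70 + 62915) = -161548*62845 = -10152484060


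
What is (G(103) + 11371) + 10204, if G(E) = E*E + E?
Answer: 32287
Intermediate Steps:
G(E) = E + E² (G(E) = E² + E = E + E²)
(G(103) + 11371) + 10204 = (103*(1 + 103) + 11371) + 10204 = (103*104 + 11371) + 10204 = (10712 + 11371) + 10204 = 22083 + 10204 = 32287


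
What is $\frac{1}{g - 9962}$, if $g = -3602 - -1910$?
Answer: $- \frac{1}{11654} \approx -8.5807 \cdot 10^{-5}$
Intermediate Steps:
$g = -1692$ ($g = -3602 + 1910 = -1692$)
$\frac{1}{g - 9962} = \frac{1}{-1692 - 9962} = \frac{1}{-11654} = - \frac{1}{11654}$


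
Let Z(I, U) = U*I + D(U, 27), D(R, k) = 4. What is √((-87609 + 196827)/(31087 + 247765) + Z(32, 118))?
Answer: √73489337733714/139426 ≈ 61.485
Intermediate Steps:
Z(I, U) = 4 + I*U (Z(I, U) = U*I + 4 = I*U + 4 = 4 + I*U)
√((-87609 + 196827)/(31087 + 247765) + Z(32, 118)) = √((-87609 + 196827)/(31087 + 247765) + (4 + 32*118)) = √(109218/278852 + (4 + 3776)) = √(109218*(1/278852) + 3780) = √(54609/139426 + 3780) = √(527084889/139426) = √73489337733714/139426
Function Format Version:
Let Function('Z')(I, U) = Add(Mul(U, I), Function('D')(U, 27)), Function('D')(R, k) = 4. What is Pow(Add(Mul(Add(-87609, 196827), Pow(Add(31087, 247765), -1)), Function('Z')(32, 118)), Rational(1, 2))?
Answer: Mul(Rational(1, 139426), Pow(73489337733714, Rational(1, 2))) ≈ 61.485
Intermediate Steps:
Function('Z')(I, U) = Add(4, Mul(I, U)) (Function('Z')(I, U) = Add(Mul(U, I), 4) = Add(Mul(I, U), 4) = Add(4, Mul(I, U)))
Pow(Add(Mul(Add(-87609, 196827), Pow(Add(31087, 247765), -1)), Function('Z')(32, 118)), Rational(1, 2)) = Pow(Add(Mul(Add(-87609, 196827), Pow(Add(31087, 247765), -1)), Add(4, Mul(32, 118))), Rational(1, 2)) = Pow(Add(Mul(109218, Pow(278852, -1)), Add(4, 3776)), Rational(1, 2)) = Pow(Add(Mul(109218, Rational(1, 278852)), 3780), Rational(1, 2)) = Pow(Add(Rational(54609, 139426), 3780), Rational(1, 2)) = Pow(Rational(527084889, 139426), Rational(1, 2)) = Mul(Rational(1, 139426), Pow(73489337733714, Rational(1, 2)))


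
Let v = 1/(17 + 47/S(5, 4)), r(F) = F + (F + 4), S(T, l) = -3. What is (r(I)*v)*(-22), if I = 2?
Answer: -132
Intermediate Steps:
r(F) = 4 + 2*F (r(F) = F + (4 + F) = 4 + 2*F)
v = 3/4 (v = 1/(17 + 47/(-3)) = 1/(17 + 47*(-1/3)) = 1/(17 - 47/3) = 1/(4/3) = 3/4 ≈ 0.75000)
(r(I)*v)*(-22) = ((4 + 2*2)*(3/4))*(-22) = ((4 + 4)*(3/4))*(-22) = (8*(3/4))*(-22) = 6*(-22) = -132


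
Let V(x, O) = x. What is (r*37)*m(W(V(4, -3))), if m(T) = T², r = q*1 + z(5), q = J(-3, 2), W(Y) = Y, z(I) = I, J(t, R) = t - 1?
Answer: 592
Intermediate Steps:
J(t, R) = -1 + t
q = -4 (q = -1 - 3 = -4)
r = 1 (r = -4*1 + 5 = -4 + 5 = 1)
(r*37)*m(W(V(4, -3))) = (1*37)*4² = 37*16 = 592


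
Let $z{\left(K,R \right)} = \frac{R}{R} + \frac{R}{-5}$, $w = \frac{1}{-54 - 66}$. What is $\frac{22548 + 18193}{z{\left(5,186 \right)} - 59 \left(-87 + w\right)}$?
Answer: $\frac{977784}{122335} \approx 7.9927$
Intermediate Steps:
$w = - \frac{1}{120}$ ($w = \frac{1}{-120} = - \frac{1}{120} \approx -0.0083333$)
$z{\left(K,R \right)} = 1 - \frac{R}{5}$ ($z{\left(K,R \right)} = 1 + R \left(- \frac{1}{5}\right) = 1 - \frac{R}{5}$)
$\frac{22548 + 18193}{z{\left(5,186 \right)} - 59 \left(-87 + w\right)} = \frac{22548 + 18193}{\left(1 - \frac{186}{5}\right) - 59 \left(-87 - \frac{1}{120}\right)} = \frac{40741}{\left(1 - \frac{186}{5}\right) - - \frac{616019}{120}} = \frac{40741}{- \frac{181}{5} + \frac{616019}{120}} = \frac{40741}{\frac{122335}{24}} = 40741 \cdot \frac{24}{122335} = \frac{977784}{122335}$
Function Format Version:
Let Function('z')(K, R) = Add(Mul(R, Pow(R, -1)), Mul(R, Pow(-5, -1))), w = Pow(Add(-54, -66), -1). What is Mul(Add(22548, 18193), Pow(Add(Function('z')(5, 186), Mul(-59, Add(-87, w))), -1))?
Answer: Rational(977784, 122335) ≈ 7.9927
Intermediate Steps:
w = Rational(-1, 120) (w = Pow(-120, -1) = Rational(-1, 120) ≈ -0.0083333)
Function('z')(K, R) = Add(1, Mul(Rational(-1, 5), R)) (Function('z')(K, R) = Add(1, Mul(R, Rational(-1, 5))) = Add(1, Mul(Rational(-1, 5), R)))
Mul(Add(22548, 18193), Pow(Add(Function('z')(5, 186), Mul(-59, Add(-87, w))), -1)) = Mul(Add(22548, 18193), Pow(Add(Add(1, Mul(Rational(-1, 5), 186)), Mul(-59, Add(-87, Rational(-1, 120)))), -1)) = Mul(40741, Pow(Add(Add(1, Rational(-186, 5)), Mul(-59, Rational(-10441, 120))), -1)) = Mul(40741, Pow(Add(Rational(-181, 5), Rational(616019, 120)), -1)) = Mul(40741, Pow(Rational(122335, 24), -1)) = Mul(40741, Rational(24, 122335)) = Rational(977784, 122335)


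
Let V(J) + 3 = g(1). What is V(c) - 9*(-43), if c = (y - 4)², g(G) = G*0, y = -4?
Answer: 384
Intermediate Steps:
g(G) = 0
c = 64 (c = (-4 - 4)² = (-8)² = 64)
V(J) = -3 (V(J) = -3 + 0 = -3)
V(c) - 9*(-43) = -3 - 9*(-43) = -3 + 387 = 384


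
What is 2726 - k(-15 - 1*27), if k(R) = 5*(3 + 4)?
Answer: 2691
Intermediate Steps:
k(R) = 35 (k(R) = 5*7 = 35)
2726 - k(-15 - 1*27) = 2726 - 1*35 = 2726 - 35 = 2691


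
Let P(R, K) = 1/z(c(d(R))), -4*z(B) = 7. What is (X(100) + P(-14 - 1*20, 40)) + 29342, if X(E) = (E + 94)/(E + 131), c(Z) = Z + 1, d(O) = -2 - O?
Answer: 6778064/231 ≈ 29342.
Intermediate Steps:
c(Z) = 1 + Z
z(B) = -7/4 (z(B) = -¼*7 = -7/4)
X(E) = (94 + E)/(131 + E)
P(R, K) = -4/7 (P(R, K) = 1/(-7/4) = -4/7)
(X(100) + P(-14 - 1*20, 40)) + 29342 = ((94 + 100)/(131 + 100) - 4/7) + 29342 = (194/231 - 4/7) + 29342 = 62/231 + 29342 = 6778064/231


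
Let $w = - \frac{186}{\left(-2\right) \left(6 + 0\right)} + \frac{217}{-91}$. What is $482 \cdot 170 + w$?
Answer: $\frac{2130781}{26} \approx 81953.0$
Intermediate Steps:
$w = \frac{341}{26}$ ($w = - \frac{186}{\left(-2\right) 6} + 217 \left(- \frac{1}{91}\right) = - \frac{186}{-12} - \frac{31}{13} = \left(-186\right) \left(- \frac{1}{12}\right) - \frac{31}{13} = \frac{31}{2} - \frac{31}{13} = \frac{341}{26} \approx 13.115$)
$482 \cdot 170 + w = 482 \cdot 170 + \frac{341}{26} = 81940 + \frac{341}{26} = \frac{2130781}{26}$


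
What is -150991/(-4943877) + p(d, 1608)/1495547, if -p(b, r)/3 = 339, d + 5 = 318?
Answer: 220786214168/7393800415719 ≈ 0.029861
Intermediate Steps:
d = 313 (d = -5 + 318 = 313)
p(b, r) = -1017 (p(b, r) = -3*339 = -1017)
-150991/(-4943877) + p(d, 1608)/1495547 = -150991/(-4943877) - 1017/1495547 = -150991*(-1/4943877) - 1017*1/1495547 = 150991/4943877 - 1017/1495547 = 220786214168/7393800415719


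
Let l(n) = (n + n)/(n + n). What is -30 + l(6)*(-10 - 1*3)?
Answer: -43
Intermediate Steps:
l(n) = 1 (l(n) = (2*n)/((2*n)) = (2*n)*(1/(2*n)) = 1)
-30 + l(6)*(-10 - 1*3) = -30 + 1*(-10 - 1*3) = -30 + 1*(-10 - 3) = -30 + 1*(-13) = -30 - 13 = -43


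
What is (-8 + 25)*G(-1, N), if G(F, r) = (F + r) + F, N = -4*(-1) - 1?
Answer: 17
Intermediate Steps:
N = 3 (N = 4 - 1 = 3)
G(F, r) = r + 2*F
(-8 + 25)*G(-1, N) = (-8 + 25)*(3 + 2*(-1)) = 17*(3 - 2) = 17*1 = 17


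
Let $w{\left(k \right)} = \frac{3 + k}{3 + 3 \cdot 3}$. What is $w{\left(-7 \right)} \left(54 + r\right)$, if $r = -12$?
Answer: $-14$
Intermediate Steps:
$w{\left(k \right)} = \frac{1}{4} + \frac{k}{12}$ ($w{\left(k \right)} = \frac{3 + k}{3 + 9} = \frac{3 + k}{12} = \left(3 + k\right) \frac{1}{12} = \frac{1}{4} + \frac{k}{12}$)
$w{\left(-7 \right)} \left(54 + r\right) = \left(\frac{1}{4} + \frac{1}{12} \left(-7\right)\right) \left(54 - 12\right) = \left(\frac{1}{4} - \frac{7}{12}\right) 42 = \left(- \frac{1}{3}\right) 42 = -14$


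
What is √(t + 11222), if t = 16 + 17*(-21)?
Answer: 3*√1209 ≈ 104.31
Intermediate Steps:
t = -341 (t = 16 - 357 = -341)
√(t + 11222) = √(-341 + 11222) = √10881 = 3*√1209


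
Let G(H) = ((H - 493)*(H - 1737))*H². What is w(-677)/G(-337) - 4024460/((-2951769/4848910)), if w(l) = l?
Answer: 3815033753065307507680387/577070685948976620 ≈ 6.6110e+6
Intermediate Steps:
G(H) = H²*(-1737 + H)*(-493 + H) (G(H) = ((-493 + H)*(-1737 + H))*H² = ((-1737 + H)*(-493 + H))*H² = H²*(-1737 + H)*(-493 + H))
w(-677)/G(-337) - 4024460/((-2951769/4848910)) = -677*1/(113569*(856341 + (-337)² - 2230*(-337))) - 4024460/((-2951769/4848910)) = -677*1/(113569*(856341 + 113569 + 751510)) - 4024460/((-2951769*1/4848910)) = -677/(113569*1721420) - 4024460/(-2951769/4848910) = -677/195499947980 - 4024460*(-4848910/2951769) = -677*1/195499947980 + 19514244338600/2951769 = -677/195499947980 + 19514244338600/2951769 = 3815033753065307507680387/577070685948976620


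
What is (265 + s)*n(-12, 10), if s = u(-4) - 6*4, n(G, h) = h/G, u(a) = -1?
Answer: -200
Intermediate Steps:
s = -25 (s = -1 - 6*4 = -1 - 24 = -25)
(265 + s)*n(-12, 10) = (265 - 25)*(10/(-12)) = 240*(10*(-1/12)) = 240*(-⅚) = -200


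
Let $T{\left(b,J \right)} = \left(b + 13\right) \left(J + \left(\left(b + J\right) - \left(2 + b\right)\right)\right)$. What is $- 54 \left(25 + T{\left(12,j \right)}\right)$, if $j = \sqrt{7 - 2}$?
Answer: $1350 - 2700 \sqrt{5} \approx -4687.4$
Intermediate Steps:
$j = \sqrt{5} \approx 2.2361$
$T{\left(b,J \right)} = \left(-2 + 2 J\right) \left(13 + b\right)$ ($T{\left(b,J \right)} = \left(13 + b\right) \left(J + \left(\left(J + b\right) - \left(2 + b\right)\right)\right) = \left(13 + b\right) \left(J + \left(-2 + J\right)\right) = \left(13 + b\right) \left(-2 + 2 J\right) = \left(-2 + 2 J\right) \left(13 + b\right)$)
$- 54 \left(25 + T{\left(12,j \right)}\right) = - 54 \left(25 + \left(-26 - 24 + 26 \sqrt{5} + 2 \sqrt{5} \cdot 12\right)\right) = - 54 \left(25 + \left(-26 - 24 + 26 \sqrt{5} + 24 \sqrt{5}\right)\right) = - 54 \left(25 - \left(50 - 50 \sqrt{5}\right)\right) = - 54 \left(-25 + 50 \sqrt{5}\right) = 1350 - 2700 \sqrt{5}$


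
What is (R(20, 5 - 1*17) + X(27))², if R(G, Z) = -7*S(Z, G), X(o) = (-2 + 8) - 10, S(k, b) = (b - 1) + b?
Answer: 76729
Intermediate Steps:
S(k, b) = -1 + 2*b (S(k, b) = (-1 + b) + b = -1 + 2*b)
X(o) = -4 (X(o) = 6 - 10 = -4)
R(G, Z) = 7 - 14*G (R(G, Z) = -7*(-1 + 2*G) = 7 - 14*G)
(R(20, 5 - 1*17) + X(27))² = ((7 - 14*20) - 4)² = ((7 - 280) - 4)² = (-273 - 4)² = (-277)² = 76729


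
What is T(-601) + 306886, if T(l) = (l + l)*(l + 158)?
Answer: 839372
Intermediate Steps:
T(l) = 2*l*(158 + l) (T(l) = (2*l)*(158 + l) = 2*l*(158 + l))
T(-601) + 306886 = 2*(-601)*(158 - 601) + 306886 = 2*(-601)*(-443) + 306886 = 532486 + 306886 = 839372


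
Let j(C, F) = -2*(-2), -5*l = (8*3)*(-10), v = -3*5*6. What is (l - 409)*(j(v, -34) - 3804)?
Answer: 1371800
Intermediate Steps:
v = -90 (v = -15*6 = -90)
l = 48 (l = -8*3*(-10)/5 = -24*(-10)/5 = -1/5*(-240) = 48)
j(C, F) = 4
(l - 409)*(j(v, -34) - 3804) = (48 - 409)*(4 - 3804) = -361*(-3800) = 1371800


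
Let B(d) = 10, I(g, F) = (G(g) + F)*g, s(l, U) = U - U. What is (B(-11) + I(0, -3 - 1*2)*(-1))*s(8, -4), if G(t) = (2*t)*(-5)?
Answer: 0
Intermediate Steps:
G(t) = -10*t
s(l, U) = 0
I(g, F) = g*(F - 10*g) (I(g, F) = (-10*g + F)*g = (F - 10*g)*g = g*(F - 10*g))
(B(-11) + I(0, -3 - 1*2)*(-1))*s(8, -4) = (10 + (0*((-3 - 1*2) - 10*0))*(-1))*0 = (10 + (0*((-3 - 2) + 0))*(-1))*0 = (10 + (0*(-5 + 0))*(-1))*0 = (10 + (0*(-5))*(-1))*0 = (10 + 0*(-1))*0 = (10 + 0)*0 = 10*0 = 0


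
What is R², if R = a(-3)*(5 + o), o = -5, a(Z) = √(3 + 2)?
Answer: 0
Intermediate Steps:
a(Z) = √5
R = 0 (R = √5*(5 - 5) = √5*0 = 0)
R² = 0² = 0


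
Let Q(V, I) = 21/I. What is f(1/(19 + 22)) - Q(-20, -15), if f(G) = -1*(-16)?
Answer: 87/5 ≈ 17.400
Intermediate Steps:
f(G) = 16
f(1/(19 + 22)) - Q(-20, -15) = 16 - 21/(-15) = 16 - 21*(-1)/15 = 16 - 1*(-7/5) = 16 + 7/5 = 87/5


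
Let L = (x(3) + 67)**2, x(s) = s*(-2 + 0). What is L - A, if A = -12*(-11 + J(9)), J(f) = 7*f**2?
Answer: 10393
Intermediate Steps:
x(s) = -2*s (x(s) = s*(-2) = -2*s)
L = 3721 (L = (-2*3 + 67)**2 = (-6 + 67)**2 = 61**2 = 3721)
A = -6672 (A = -12*(-11 + 7*9**2) = -12*(-11 + 7*81) = -12*(-11 + 567) = -12*556 = -6672)
L - A = 3721 - 1*(-6672) = 3721 + 6672 = 10393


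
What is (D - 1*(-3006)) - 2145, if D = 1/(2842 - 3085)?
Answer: 209222/243 ≈ 861.00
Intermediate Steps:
D = -1/243 (D = 1/(-243) = -1/243 ≈ -0.0041152)
(D - 1*(-3006)) - 2145 = (-1/243 - 1*(-3006)) - 2145 = (-1/243 + 3006) - 2145 = 730457/243 - 2145 = 209222/243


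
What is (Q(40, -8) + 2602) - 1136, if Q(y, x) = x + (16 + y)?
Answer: 1514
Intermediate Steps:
Q(y, x) = 16 + x + y
(Q(40, -8) + 2602) - 1136 = ((16 - 8 + 40) + 2602) - 1136 = (48 + 2602) - 1136 = 2650 - 1136 = 1514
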